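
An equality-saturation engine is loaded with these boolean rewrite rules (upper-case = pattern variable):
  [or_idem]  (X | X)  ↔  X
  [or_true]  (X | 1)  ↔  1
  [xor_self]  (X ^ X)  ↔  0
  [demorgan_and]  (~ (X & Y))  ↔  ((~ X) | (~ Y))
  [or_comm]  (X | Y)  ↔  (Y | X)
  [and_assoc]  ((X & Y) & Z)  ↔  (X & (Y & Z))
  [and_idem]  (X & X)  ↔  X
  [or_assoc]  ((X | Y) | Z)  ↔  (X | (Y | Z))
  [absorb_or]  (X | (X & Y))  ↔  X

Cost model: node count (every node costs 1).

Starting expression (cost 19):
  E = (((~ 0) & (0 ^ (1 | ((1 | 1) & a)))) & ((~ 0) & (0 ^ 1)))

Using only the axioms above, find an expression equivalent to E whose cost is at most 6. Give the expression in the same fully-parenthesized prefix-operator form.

((~ 0) & (0 ^ 1))   [cost 6]

1. [or_idem →] (1 | 1)  →  1;  E = (((~ 0) & (0 ^ (1 | (1 & a)))) & ((~ 0) & (0 ^ 1)))
2. [absorb_or →] (1 | (1 & a))  →  1;  E = (((~ 0) & (0 ^ 1)) & ((~ 0) & (0 ^ 1)))
3. [and_idem →] (((~ 0) & (0 ^ 1)) & ((~ 0) & (0 ^ 1)))  →  ((~ 0) & (0 ^ 1));  cost 6 ≤ 6, done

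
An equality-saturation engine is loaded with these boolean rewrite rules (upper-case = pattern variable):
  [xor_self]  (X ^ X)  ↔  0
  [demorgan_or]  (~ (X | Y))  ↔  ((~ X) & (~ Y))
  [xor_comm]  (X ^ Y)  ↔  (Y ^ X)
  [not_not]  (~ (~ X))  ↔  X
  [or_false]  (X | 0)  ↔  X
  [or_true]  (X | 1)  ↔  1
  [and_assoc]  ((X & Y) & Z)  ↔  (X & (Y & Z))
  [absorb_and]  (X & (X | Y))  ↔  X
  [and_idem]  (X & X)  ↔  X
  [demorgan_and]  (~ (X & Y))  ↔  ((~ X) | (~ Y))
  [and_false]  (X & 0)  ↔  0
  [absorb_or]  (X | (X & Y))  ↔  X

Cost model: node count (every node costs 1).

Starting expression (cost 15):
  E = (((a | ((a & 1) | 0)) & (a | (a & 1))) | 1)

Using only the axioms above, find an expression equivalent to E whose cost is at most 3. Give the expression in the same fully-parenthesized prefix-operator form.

(1) ((a & 1) | 0)  =[or_false →]=  (a & 1)    ⊢ (((a | (a & 1)) & (a | (a & 1))) | 1)
(2) ((a | (a & 1)) & (a | (a & 1)))  =[and_idem →]=  (a | (a & 1))    ⊢ ((a | (a & 1)) | 1)
(3) (a | (a & 1))  =[absorb_or →]=  a    ⊢ cost 3, within 3

(a | 1)   [cost 3]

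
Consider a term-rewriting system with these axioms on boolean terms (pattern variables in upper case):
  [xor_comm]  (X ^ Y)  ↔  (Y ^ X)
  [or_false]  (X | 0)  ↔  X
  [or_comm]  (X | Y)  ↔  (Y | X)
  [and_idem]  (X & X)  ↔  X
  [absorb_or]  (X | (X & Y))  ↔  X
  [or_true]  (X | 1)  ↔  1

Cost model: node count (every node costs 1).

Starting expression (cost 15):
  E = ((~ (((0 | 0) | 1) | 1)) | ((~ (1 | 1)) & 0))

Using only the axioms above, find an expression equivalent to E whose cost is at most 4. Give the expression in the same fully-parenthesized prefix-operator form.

step 1: or_false (→) rewrites (0 | 0) into 0, now ((~ ((0 | 1) | 1)) | ((~ (1 | 1)) & 0))
step 2: or_true (→) rewrites (0 | 1) into 1, now ((~ (1 | 1)) | ((~ (1 | 1)) & 0))
step 3: absorb_or (→) rewrites ((~ (1 | 1)) | ((~ (1 | 1)) & 0)) into (~ (1 | 1)), reaching cost 4 (bound 4)

(~ (1 | 1))   [cost 4]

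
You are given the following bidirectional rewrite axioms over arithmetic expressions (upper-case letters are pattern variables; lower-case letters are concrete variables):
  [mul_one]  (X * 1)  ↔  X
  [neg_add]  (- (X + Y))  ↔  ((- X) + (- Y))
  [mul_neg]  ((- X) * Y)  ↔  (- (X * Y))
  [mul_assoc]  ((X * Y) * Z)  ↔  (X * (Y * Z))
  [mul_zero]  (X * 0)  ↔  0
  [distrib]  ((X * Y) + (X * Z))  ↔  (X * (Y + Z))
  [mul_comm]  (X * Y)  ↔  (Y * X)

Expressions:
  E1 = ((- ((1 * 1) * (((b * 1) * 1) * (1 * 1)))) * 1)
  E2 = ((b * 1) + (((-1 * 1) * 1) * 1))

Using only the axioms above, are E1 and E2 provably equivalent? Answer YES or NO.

NO

All listed rules preserve value, hence provable equivalence implies equal values everywhere; look for a separating assignment.
b=0 gives E1 ↦ 0, E2 ↦ -1; values differ ⇒ not provably equivalent.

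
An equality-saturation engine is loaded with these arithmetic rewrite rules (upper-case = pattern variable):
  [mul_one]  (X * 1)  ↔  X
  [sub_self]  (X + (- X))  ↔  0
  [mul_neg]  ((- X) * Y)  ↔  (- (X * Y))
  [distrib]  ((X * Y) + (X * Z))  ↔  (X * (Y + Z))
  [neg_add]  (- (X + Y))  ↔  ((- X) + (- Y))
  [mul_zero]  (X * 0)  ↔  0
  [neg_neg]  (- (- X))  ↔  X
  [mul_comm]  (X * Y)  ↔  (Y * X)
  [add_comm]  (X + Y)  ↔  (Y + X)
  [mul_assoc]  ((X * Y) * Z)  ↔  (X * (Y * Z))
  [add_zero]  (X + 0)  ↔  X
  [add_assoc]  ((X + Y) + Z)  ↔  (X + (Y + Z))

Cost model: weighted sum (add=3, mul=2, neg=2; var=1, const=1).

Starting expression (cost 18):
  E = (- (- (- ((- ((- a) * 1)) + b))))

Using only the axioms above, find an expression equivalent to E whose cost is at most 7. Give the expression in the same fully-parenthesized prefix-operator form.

(1) ((- a) * 1)  =[mul_one →]=  (- a)    ⊢ (- (- (- ((- (- a)) + b))))
(2) (- (- a))  =[neg_neg →]=  a    ⊢ (- (- (- (a + b))))
(3) (- (- (- (a + b))))  =[neg_neg →]=  (- (a + b))    ⊢ cost 7, within 7

(- (a + b))   [cost 7]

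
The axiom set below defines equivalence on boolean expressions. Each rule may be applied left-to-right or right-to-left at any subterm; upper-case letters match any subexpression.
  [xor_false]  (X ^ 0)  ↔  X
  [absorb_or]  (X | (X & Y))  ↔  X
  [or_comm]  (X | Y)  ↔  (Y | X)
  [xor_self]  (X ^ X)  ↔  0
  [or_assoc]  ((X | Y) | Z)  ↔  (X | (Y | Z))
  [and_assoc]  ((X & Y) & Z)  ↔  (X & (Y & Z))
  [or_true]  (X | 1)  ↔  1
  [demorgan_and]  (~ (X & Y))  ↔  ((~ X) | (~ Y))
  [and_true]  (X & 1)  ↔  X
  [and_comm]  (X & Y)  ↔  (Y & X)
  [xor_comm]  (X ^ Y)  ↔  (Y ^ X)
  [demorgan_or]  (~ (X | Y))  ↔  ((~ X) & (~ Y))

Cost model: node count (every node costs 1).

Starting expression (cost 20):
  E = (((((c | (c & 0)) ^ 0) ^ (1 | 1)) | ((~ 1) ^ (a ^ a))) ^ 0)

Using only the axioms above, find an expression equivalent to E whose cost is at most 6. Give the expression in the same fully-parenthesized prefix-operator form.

((c ^ 1) | (~ 1))   [cost 6]

step 1: absorb_or (→) rewrites (c | (c & 0)) into c, now ((((c ^ 0) ^ (1 | 1)) | ((~ 1) ^ (a ^ a))) ^ 0)
step 2: xor_false (→) rewrites (c ^ 0) into c, now (((c ^ (1 | 1)) | ((~ 1) ^ (a ^ a))) ^ 0)
step 3: xor_self (→) rewrites (a ^ a) into 0, now (((c ^ (1 | 1)) | ((~ 1) ^ 0)) ^ 0)
step 4: or_true (→) rewrites (1 | 1) into 1, now (((c ^ 1) | ((~ 1) ^ 0)) ^ 0)
step 5: xor_false (→) rewrites ((~ 1) ^ 0) into (~ 1), now (((c ^ 1) | (~ 1)) ^ 0)
step 6: xor_false (→) rewrites (((c ^ 1) | (~ 1)) ^ 0) into ((c ^ 1) | (~ 1)), reaching cost 6 (bound 6)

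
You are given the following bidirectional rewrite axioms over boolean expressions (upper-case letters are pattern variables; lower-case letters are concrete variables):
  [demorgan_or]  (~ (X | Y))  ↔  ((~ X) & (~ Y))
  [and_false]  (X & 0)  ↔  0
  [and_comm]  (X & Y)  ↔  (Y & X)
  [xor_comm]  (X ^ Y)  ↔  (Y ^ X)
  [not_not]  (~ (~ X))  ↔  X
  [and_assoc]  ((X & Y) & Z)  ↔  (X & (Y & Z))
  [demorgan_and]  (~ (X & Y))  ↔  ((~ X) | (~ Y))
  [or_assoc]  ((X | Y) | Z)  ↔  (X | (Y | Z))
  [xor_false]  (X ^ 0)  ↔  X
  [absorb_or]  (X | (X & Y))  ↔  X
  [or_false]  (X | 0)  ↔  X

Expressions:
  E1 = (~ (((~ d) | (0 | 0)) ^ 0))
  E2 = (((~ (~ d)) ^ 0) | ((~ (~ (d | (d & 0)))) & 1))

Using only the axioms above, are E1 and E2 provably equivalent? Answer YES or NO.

1. [or_false →] (0 | 0)  →  0;  E1 = (~ (((~ d) | 0) ^ 0))
2. [xor_false →] (((~ d) | 0) ^ 0)  →  ((~ d) | 0);  E1 = (~ ((~ d) | 0))
3. [or_false →] ((~ d) | 0)  →  (~ d);  E1 = (~ (~ d))
4. [absorb_or ←] (~ (~ d))  →  ((~ (~ d)) | ((~ (~ d)) & 1))
5. [xor_false ←] (~ (~ d))  →  ((~ (~ d)) ^ 0);  E1 = (((~ (~ d)) ^ 0) | ((~ (~ d)) & 1))
6. [absorb_or ←] d  →  (d | (d & 0));  this is E2

YES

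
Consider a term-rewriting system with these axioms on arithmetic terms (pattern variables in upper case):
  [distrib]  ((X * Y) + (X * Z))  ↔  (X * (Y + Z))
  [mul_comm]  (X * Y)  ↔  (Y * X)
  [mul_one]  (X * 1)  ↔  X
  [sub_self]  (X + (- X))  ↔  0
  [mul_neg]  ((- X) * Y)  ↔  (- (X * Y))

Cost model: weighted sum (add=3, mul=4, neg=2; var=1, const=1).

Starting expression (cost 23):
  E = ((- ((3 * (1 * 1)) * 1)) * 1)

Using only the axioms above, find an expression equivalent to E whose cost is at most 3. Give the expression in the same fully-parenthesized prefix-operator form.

(- 3)   [cost 3]

(1) (1 * 1)  =[mul_one →]=  1    ⊢ ((- ((3 * 1) * 1)) * 1)
(2) (3 * 1)  =[mul_one →]=  3    ⊢ ((- (3 * 1)) * 1)
(3) (3 * 1)  =[mul_one →]=  3    ⊢ ((- 3) * 1)
(4) ((- 3) * 1)  =[mul_one →]=  (- 3)    ⊢ cost 3, within 3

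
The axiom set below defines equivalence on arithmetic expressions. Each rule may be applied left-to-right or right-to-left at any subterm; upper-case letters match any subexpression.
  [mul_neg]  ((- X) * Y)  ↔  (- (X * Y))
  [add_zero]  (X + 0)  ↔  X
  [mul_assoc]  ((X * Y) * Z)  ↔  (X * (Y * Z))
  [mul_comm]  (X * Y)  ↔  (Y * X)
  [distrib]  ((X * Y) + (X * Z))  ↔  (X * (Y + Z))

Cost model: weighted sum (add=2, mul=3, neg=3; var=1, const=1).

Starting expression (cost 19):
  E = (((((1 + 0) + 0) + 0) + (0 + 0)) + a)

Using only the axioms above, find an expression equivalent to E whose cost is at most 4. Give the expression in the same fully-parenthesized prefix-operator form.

(1 + a)   [cost 4]

(1) (((1 + 0) + 0) + 0)  =[add_zero →]=  ((1 + 0) + 0)    ⊢ ((((1 + 0) + 0) + (0 + 0)) + a)
(2) (1 + 0)  =[add_zero →]=  1    ⊢ (((1 + 0) + (0 + 0)) + a)
(3) (0 + 0)  =[add_zero →]=  0    ⊢ (((1 + 0) + 0) + a)
(4) ((1 + 0) + 0)  =[add_zero →]=  (1 + 0)    ⊢ ((1 + 0) + a)
(5) (1 + 0)  =[add_zero →]=  1    ⊢ cost 4, within 4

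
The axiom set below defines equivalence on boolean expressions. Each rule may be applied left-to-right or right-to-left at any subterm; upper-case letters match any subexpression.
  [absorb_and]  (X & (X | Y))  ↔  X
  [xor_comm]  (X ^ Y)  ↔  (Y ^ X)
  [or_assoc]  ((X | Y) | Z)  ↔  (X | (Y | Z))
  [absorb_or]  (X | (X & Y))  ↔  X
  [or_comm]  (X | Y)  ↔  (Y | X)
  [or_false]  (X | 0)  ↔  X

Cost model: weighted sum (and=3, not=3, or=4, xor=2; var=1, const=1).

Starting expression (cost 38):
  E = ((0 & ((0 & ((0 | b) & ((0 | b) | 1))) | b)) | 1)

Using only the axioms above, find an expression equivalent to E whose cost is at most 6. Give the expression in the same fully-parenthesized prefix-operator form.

(1) ((0 | b) & ((0 | b) | 1))  =[absorb_and →]=  (0 | b)    ⊢ ((0 & ((0 & (0 | b)) | b)) | 1)
(2) (0 & (0 | b))  =[absorb_and →]=  0    ⊢ ((0 & (0 | b)) | 1)
(3) (0 & (0 | b))  =[absorb_and →]=  0    ⊢ cost 6, within 6

(0 | 1)   [cost 6]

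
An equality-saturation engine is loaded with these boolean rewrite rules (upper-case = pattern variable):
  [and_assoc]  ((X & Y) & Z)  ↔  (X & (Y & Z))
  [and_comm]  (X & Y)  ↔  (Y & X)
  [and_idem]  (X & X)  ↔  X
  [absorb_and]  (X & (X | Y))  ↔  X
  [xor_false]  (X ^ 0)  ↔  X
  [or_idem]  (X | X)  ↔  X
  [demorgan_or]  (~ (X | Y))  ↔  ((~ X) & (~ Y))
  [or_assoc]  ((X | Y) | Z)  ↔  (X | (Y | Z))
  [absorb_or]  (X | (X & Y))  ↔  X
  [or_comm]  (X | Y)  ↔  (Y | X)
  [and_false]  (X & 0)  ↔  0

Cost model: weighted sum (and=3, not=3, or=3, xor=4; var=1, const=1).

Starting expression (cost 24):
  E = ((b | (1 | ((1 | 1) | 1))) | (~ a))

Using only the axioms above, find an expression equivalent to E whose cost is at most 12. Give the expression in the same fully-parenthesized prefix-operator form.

step 1: or_idem (→) rewrites (1 | 1) into 1, now ((b | (1 | (1 | 1))) | (~ a))
step 2: or_idem (→) rewrites (1 | 1) into 1, now ((b | (1 | 1)) | (~ a))
step 3: or_idem (→) rewrites (1 | 1) into 1, reaching cost 12 (bound 12)

((b | 1) | (~ a))   [cost 12]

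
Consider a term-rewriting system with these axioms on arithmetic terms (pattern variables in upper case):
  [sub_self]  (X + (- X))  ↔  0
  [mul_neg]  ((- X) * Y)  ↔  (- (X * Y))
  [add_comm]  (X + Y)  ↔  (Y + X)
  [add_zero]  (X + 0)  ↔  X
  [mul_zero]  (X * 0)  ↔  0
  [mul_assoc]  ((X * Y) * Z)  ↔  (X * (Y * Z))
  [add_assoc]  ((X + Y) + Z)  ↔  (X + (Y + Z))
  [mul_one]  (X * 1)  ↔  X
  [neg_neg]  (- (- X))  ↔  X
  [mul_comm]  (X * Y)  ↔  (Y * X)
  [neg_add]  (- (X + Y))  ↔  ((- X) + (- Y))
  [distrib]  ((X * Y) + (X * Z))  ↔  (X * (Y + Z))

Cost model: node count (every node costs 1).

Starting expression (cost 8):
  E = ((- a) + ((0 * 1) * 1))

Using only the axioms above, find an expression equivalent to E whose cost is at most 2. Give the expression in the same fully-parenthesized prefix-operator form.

(- a)   [cost 2]

1. [mul_one →] (0 * 1)  →  0;  E = ((- a) + (0 * 1))
2. [mul_one →] (0 * 1)  →  0;  E = ((- a) + 0)
3. [add_zero →] ((- a) + 0)  →  (- a);  cost 2 ≤ 2, done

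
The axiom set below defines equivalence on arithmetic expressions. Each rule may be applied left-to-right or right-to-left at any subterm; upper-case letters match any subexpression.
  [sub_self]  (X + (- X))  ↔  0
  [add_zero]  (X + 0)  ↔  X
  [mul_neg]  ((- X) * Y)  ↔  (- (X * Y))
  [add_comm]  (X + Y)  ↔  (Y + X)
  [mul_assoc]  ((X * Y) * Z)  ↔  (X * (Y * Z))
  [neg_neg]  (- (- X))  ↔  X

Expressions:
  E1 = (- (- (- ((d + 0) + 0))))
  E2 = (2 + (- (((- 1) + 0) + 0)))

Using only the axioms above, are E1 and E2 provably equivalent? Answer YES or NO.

NO

The axioms are sound identities: if E1 ↔* E2 then E1 and E2 evaluate identically under any assignment.
Under d=0: E1 evaluates to 0, E2 to 3. Distinct ⇒ no rewrite sequence connects them.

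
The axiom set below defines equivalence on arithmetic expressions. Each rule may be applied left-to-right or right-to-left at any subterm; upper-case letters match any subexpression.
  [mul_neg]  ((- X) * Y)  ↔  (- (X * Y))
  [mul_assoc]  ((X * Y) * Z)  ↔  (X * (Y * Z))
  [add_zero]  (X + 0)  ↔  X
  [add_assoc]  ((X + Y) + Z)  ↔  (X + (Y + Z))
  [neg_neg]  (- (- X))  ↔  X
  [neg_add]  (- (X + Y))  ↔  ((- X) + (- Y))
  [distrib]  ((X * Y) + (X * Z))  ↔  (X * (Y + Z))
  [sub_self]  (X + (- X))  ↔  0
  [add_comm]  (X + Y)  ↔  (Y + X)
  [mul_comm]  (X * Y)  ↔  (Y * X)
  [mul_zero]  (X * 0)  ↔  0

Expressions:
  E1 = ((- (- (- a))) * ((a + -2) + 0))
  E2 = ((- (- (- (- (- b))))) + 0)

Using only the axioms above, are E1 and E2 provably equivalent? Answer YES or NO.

NO

All listed rules preserve value, hence provable equivalence implies equal values everywhere; look for a separating assignment.
a=0, b=1 gives E1 ↦ 0, E2 ↦ -1; values differ ⇒ not provably equivalent.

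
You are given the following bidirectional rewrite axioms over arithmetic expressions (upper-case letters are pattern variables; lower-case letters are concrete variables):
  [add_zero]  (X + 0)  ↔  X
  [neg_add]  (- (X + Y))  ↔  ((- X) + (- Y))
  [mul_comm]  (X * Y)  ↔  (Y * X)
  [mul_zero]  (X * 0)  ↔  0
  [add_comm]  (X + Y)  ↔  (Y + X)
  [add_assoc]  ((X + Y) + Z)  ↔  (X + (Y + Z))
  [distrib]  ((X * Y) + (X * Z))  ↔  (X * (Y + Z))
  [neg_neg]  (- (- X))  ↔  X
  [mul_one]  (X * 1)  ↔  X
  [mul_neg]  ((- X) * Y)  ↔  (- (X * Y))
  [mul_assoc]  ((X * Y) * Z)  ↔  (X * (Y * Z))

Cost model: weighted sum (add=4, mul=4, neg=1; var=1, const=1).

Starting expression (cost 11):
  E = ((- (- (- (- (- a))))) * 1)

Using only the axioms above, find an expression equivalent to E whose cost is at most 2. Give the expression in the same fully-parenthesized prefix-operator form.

1. [mul_one →] ((- (- (- (- (- a))))) * 1)  →  (- (- (- (- (- a)))))
2. [neg_neg →] (- (- (- (- (- a)))))  →  (- (- (- a)))
3. [neg_neg →] (- (- a))  →  a;  cost 2 ≤ 2, done

(- a)   [cost 2]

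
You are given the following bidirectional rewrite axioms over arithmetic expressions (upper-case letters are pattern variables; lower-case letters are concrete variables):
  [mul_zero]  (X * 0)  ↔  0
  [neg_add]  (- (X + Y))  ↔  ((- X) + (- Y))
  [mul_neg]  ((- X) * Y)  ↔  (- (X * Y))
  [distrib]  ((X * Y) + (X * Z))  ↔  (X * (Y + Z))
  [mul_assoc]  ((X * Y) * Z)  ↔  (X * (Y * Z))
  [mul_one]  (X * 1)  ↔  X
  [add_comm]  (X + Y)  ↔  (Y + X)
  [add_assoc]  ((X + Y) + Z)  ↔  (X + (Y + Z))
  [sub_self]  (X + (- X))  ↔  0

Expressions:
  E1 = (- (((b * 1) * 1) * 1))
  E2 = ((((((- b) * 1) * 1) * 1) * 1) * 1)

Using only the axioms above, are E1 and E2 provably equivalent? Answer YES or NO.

step 1: mul_one (→) rewrites (((b * 1) * 1) * 1) into ((b * 1) * 1), now (- ((b * 1) * 1))
step 2: mul_one (→) rewrites (b * 1) into b, now (- (b * 1))
step 3: mul_one (→) rewrites (b * 1) into b, now (- b)
step 4: mul_one (←) rewrites (- b) into ((- b) * 1)
step 5: mul_one (←) rewrites ((- b) * 1) into (((- b) * 1) * 1)
step 6: mul_one (←) rewrites (((- b) * 1) * 1) into ((((- b) * 1) * 1) * 1)
step 7: mul_one (←) rewrites ((((- b) * 1) * 1) * 1) into (((((- b) * 1) * 1) * 1) * 1)
step 8: mul_one (←) rewrites (- b) into ((- b) * 1), which is E2

YES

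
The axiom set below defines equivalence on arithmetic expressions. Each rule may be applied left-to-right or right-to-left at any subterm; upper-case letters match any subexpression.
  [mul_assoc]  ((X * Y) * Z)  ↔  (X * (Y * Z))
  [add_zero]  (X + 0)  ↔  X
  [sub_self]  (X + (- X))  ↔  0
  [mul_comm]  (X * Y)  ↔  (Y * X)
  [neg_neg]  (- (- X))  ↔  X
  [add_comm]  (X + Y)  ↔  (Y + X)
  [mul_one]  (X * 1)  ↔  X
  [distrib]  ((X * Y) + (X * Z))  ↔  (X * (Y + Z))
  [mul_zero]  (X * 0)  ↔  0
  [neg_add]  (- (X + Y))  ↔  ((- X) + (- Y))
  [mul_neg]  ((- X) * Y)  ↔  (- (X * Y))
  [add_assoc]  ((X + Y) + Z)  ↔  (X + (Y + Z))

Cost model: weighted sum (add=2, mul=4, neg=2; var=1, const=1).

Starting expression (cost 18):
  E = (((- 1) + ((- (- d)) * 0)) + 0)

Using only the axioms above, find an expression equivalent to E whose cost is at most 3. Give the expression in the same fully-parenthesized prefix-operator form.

(1) (- (- d))  =[neg_neg →]=  d    ⊢ (((- 1) + (d * 0)) + 0)
(2) (((- 1) + (d * 0)) + 0)  =[add_zero →]=  ((- 1) + (d * 0))
(3) (d * 0)  =[mul_zero →]=  0    ⊢ ((- 1) + 0)
(4) ((- 1) + 0)  =[add_zero →]=  (- 1)    ⊢ cost 3, within 3

(- 1)   [cost 3]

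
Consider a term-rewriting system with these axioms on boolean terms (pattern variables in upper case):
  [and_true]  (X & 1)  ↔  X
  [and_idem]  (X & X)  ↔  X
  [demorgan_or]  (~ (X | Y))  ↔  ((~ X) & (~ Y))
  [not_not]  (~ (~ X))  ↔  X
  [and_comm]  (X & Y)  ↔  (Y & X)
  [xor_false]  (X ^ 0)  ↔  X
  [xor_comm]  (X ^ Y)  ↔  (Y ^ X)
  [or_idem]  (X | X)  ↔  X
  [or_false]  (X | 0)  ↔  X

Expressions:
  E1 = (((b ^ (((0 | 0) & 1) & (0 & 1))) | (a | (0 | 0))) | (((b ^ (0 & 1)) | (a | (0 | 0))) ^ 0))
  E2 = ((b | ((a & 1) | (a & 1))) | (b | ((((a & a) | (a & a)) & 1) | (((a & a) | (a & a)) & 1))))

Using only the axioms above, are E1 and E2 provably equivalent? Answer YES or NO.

(1) (0 | 0)  =[or_false →]=  0    ⊢ (((b ^ ((0 & 1) & (0 & 1))) | (a | (0 | 0))) | (((b ^ (0 & 1)) | (a | (0 | 0))) ^ 0))
(2) ((0 & 1) & (0 & 1))  =[and_idem →]=  (0 & 1)    ⊢ (((b ^ (0 & 1)) | (a | (0 | 0))) | (((b ^ (0 & 1)) | (a | (0 | 0))) ^ 0))
(3) (((b ^ (0 & 1)) | (a | (0 | 0))) ^ 0)  =[xor_false →]=  ((b ^ (0 & 1)) | (a | (0 | 0)))    ⊢ (((b ^ (0 & 1)) | (a | (0 | 0))) | ((b ^ (0 & 1)) | (a | (0 | 0))))
(4) (((b ^ (0 & 1)) | (a | (0 | 0))) | ((b ^ (0 & 1)) | (a | (0 | 0))))  =[or_idem →]=  ((b ^ (0 & 1)) | (a | (0 | 0)))
(5) (0 & 1)  =[and_true →]=  0    ⊢ ((b ^ 0) | (a | (0 | 0)))
(6) (0 | 0)  =[or_idem →]=  0    ⊢ ((b ^ 0) | (a | 0))
(7) (a | 0)  =[or_false →]=  a    ⊢ ((b ^ 0) | a)
(8) (b ^ 0)  =[xor_false →]=  b    ⊢ (b | a)
(9) a  =[and_true ←]=  (a & 1)    ⊢ (b | (a & 1))
(10) (b | (a & 1))  =[or_idem ←]=  ((b | (a & 1)) | (b | (a & 1)))
(11) a  =[and_idem ←]=  (a & a)    ⊢ ((b | (a & 1)) | (b | ((a & a) & 1)))
(12) (a & 1)  =[or_idem ←]=  ((a & 1) | (a & 1))    ⊢ ((b | ((a & 1) | (a & 1))) | (b | ((a & a) & 1)))
(13) (a & a)  =[or_idem ←]=  ((a & a) | (a & a))    ⊢ ((b | ((a & 1) | (a & 1))) | (b | (((a & a) | (a & a)) & 1)))
(14) (((a & a) | (a & a)) & 1)  =[or_idem ←]=  ((((a & a) | (a & a)) & 1) | (((a & a) | (a & a)) & 1))    ⊢ E2

YES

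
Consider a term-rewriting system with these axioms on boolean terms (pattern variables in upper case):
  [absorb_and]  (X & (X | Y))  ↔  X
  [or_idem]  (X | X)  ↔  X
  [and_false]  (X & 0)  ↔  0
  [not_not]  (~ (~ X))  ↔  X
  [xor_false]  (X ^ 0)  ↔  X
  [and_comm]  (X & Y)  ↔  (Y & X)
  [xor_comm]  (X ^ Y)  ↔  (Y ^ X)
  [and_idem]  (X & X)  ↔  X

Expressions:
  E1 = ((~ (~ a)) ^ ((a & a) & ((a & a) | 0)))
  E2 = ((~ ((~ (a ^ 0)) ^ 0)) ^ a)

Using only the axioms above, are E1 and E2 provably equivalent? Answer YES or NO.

(1) ((a & a) & ((a & a) | 0))  =[absorb_and →]=  (a & a)    ⊢ ((~ (~ a)) ^ (a & a))
(2) (~ (~ a))  =[not_not →]=  a    ⊢ (a ^ (a & a))
(3) (a & a)  =[and_idem →]=  a    ⊢ (a ^ a)
(4) a  =[xor_false ←]=  (a ^ 0)    ⊢ ((a ^ 0) ^ a)
(5) (a ^ 0)  =[not_not ←]=  (~ (~ (a ^ 0)))    ⊢ ((~ (~ (a ^ 0))) ^ a)
(6) (~ (a ^ 0))  =[xor_false ←]=  ((~ (a ^ 0)) ^ 0)    ⊢ E2

YES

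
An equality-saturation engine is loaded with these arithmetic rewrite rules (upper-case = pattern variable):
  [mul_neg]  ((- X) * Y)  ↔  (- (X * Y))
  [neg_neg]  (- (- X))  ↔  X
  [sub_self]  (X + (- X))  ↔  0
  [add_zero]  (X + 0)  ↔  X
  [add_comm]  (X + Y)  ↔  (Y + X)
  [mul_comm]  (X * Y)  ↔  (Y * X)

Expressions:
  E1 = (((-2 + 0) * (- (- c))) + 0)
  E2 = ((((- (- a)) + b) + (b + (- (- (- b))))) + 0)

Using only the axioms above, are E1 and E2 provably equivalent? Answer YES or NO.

The axioms are sound identities: if E1 ↔* E2 then E1 and E2 evaluate identically under any assignment.
Under a=0, b=0, c=1: E1 evaluates to -2, E2 to 0. Distinct ⇒ no rewrite sequence connects them.

NO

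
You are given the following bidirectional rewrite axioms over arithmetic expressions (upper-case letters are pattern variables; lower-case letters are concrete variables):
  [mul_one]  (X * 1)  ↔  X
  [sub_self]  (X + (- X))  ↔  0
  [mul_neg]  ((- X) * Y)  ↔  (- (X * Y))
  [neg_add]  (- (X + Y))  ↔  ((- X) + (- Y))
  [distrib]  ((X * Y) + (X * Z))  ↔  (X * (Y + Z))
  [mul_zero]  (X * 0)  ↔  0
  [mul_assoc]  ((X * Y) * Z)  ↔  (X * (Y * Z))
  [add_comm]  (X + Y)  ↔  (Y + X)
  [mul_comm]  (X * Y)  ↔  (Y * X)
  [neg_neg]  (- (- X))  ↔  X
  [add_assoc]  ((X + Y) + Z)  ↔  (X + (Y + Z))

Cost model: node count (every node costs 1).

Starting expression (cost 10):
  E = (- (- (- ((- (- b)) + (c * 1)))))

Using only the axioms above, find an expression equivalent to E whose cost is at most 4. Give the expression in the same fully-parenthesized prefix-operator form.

(1) (- (- b))  =[neg_neg →]=  b    ⊢ (- (- (- (b + (c * 1)))))
(2) (c * 1)  =[mul_one →]=  c    ⊢ (- (- (- (b + c))))
(3) (- (- (- (b + c))))  =[neg_neg →]=  (- (b + c))    ⊢ cost 4, within 4

(- (b + c))   [cost 4]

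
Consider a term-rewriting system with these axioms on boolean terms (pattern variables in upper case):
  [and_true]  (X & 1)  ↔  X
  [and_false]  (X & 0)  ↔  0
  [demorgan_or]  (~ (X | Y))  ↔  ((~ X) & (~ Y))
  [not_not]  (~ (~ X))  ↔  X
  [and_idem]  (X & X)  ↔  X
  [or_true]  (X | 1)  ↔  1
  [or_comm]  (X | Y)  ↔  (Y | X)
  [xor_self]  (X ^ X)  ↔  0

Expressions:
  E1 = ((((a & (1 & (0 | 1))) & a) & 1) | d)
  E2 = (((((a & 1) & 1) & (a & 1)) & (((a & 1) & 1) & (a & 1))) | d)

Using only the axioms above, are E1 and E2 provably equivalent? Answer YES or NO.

YES

(1) (0 | 1)  =[or_true →]=  1    ⊢ ((((a & (1 & 1)) & a) & 1) | d)
(2) (1 & 1)  =[and_true →]=  1    ⊢ ((((a & 1) & a) & 1) | d)
(3) (a & 1)  =[and_true →]=  a    ⊢ (((a & a) & 1) | d)
(4) (a & a)  =[and_idem →]=  a    ⊢ ((a & 1) | d)
(5) (a & 1)  =[and_true →]=  a    ⊢ (a | d)
(6) a  =[and_idem ←]=  (a & a)    ⊢ ((a & a) | d)
(7) a  =[and_true ←]=  (a & 1)    ⊢ (((a & 1) & a) | d)
(8) a  =[and_true ←]=  (a & 1)    ⊢ ((((a & 1) & 1) & a) | d)
(9) a  =[and_true ←]=  (a & 1)    ⊢ ((((a & 1) & 1) & (a & 1)) | d)
(10) (((a & 1) & 1) & (a & 1))  =[and_idem ←]=  ((((a & 1) & 1) & (a & 1)) & (((a & 1) & 1) & (a & 1)))    ⊢ E2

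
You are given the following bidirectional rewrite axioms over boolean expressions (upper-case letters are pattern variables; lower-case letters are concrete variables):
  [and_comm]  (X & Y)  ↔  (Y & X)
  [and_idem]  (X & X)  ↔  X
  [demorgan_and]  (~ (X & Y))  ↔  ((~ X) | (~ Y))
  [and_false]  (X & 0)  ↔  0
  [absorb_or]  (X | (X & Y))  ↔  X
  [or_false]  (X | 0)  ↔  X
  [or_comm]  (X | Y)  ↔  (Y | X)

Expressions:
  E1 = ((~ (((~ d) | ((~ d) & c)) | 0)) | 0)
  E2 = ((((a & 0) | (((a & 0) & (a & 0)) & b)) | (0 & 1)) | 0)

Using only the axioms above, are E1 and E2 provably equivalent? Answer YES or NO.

NO

The axioms are sound identities: if E1 ↔* E2 then E1 and E2 evaluate identically under any assignment.
Under a=0, b=0, c=0, d=1: E1 evaluates to 1, E2 to 0. Distinct ⇒ no rewrite sequence connects them.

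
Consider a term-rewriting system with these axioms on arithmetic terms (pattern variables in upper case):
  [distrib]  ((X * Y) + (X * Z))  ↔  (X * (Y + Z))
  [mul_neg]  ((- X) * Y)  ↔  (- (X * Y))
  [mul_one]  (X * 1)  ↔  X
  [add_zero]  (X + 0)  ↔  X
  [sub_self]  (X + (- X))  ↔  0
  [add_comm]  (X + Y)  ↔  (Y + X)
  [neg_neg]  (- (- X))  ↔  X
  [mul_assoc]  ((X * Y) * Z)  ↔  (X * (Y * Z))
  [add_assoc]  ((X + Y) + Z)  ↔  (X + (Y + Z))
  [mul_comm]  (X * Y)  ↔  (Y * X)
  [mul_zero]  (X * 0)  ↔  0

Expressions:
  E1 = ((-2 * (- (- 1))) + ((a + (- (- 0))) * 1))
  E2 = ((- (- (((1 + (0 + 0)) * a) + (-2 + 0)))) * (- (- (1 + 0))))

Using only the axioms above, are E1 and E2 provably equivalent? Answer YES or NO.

1. [neg_neg →] (- (- 0))  →  0;  E1 = ((-2 * (- (- 1))) + ((a + 0) * 1))
2. [add_zero →] (a + 0)  →  a;  E1 = ((-2 * (- (- 1))) + (a * 1))
3. [neg_neg →] (- (- 1))  →  1;  E1 = ((-2 * 1) + (a * 1))
4. [mul_one →] (a * 1)  →  a;  E1 = ((-2 * 1) + a)
5. [mul_one →] (-2 * 1)  →  -2;  E1 = (-2 + a)
6. [add_comm →] (-2 + a)  →  (a + -2)
7. [mul_one ←] a  →  (a * 1);  E1 = ((a * 1) + -2)
8. [mul_one ←] ((a * 1) + -2)  →  (((a * 1) + -2) * 1)
9. [neg_neg ←] 1  →  (- (- 1));  E1 = (((a * 1) + -2) * (- (- 1)))
10. [add_zero ←] 1  →  (1 + 0);  E1 = (((a * (1 + 0)) + -2) * (- (- 1)))
11. [add_zero ←] 0  →  (0 + 0);  E1 = (((a * (1 + (0 + 0))) + -2) * (- (- 1)))
12. [mul_comm →] (a * (1 + (0 + 0)))  →  ((1 + (0 + 0)) * a);  E1 = ((((1 + (0 + 0)) * a) + -2) * (- (- 1)))
13. [add_zero ←] -2  →  (-2 + 0);  E1 = ((((1 + (0 + 0)) * a) + (-2 + 0)) * (- (- 1)))
14. [add_zero ←] 1  →  (1 + 0);  E1 = ((((1 + (0 + 0)) * a) + (-2 + 0)) * (- (- (1 + 0))))
15. [neg_neg ←] (((1 + (0 + 0)) * a) + (-2 + 0))  →  (- (- (((1 + (0 + 0)) * a) + (-2 + 0))));  this is E2

YES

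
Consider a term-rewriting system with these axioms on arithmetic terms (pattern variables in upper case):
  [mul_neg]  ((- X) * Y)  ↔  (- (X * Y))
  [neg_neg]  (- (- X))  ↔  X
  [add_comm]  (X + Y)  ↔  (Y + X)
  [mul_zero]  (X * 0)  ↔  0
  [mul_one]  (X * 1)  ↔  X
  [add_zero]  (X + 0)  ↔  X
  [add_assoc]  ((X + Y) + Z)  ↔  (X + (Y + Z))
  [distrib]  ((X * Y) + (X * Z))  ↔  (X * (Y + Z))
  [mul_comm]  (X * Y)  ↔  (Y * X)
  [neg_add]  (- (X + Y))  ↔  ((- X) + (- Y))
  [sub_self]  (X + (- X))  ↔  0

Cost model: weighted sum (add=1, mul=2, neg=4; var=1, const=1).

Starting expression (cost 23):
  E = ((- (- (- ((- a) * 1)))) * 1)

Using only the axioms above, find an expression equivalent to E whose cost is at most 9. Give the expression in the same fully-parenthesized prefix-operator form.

(- (- a))   [cost 9]

(1) ((- (- (- ((- a) * 1)))) * 1)  =[mul_one →]=  (- (- (- ((- a) * 1))))
(2) ((- a) * 1)  =[mul_one →]=  (- a)    ⊢ (- (- (- (- a))))
(3) (- (- (- a)))  =[neg_neg →]=  (- a)    ⊢ cost 9, within 9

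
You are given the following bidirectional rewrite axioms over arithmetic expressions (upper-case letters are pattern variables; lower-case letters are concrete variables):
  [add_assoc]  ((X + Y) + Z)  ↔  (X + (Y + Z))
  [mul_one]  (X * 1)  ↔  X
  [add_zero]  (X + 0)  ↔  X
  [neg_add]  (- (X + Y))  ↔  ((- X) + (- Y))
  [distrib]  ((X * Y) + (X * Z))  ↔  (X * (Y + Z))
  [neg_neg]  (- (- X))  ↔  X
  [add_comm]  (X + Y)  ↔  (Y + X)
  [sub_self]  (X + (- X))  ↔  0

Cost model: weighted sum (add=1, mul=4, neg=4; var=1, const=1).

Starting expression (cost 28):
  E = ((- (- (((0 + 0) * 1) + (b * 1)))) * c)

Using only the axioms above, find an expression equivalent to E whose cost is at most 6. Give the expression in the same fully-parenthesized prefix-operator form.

(b * c)   [cost 6]

1. [add_zero →] (0 + 0)  →  0;  E = ((- (- ((0 * 1) + (b * 1)))) * c)
2. [mul_one →] (0 * 1)  →  0;  E = ((- (- (0 + (b * 1)))) * c)
3. [add_comm →] (0 + (b * 1))  →  ((b * 1) + 0);  E = ((- (- ((b * 1) + 0))) * c)
4. [mul_one →] (b * 1)  →  b;  E = ((- (- (b + 0))) * c)
5. [neg_neg →] (- (- (b + 0)))  →  (b + 0);  E = ((b + 0) * c)
6. [add_zero →] (b + 0)  →  b;  cost 6 ≤ 6, done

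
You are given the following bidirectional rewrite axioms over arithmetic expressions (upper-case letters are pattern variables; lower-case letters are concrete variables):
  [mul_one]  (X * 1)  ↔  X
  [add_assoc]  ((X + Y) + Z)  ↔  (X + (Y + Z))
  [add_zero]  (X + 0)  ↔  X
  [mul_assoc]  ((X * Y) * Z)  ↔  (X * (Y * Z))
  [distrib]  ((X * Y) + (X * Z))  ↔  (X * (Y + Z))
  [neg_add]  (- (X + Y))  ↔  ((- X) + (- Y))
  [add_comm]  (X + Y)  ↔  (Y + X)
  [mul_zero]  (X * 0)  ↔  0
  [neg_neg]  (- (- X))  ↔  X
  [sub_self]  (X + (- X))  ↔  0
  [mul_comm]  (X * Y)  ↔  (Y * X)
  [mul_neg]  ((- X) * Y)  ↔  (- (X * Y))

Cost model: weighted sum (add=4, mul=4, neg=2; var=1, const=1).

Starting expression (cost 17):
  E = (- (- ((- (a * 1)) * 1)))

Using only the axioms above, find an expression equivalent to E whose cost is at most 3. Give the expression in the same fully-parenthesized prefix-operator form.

(- a)   [cost 3]

(1) ((- (a * 1)) * 1)  =[mul_one →]=  (- (a * 1))    ⊢ (- (- (- (a * 1))))
(2) (a * 1)  =[mul_one →]=  a    ⊢ (- (- (- a)))
(3) (- (- (- a)))  =[neg_neg →]=  (- a)    ⊢ cost 3, within 3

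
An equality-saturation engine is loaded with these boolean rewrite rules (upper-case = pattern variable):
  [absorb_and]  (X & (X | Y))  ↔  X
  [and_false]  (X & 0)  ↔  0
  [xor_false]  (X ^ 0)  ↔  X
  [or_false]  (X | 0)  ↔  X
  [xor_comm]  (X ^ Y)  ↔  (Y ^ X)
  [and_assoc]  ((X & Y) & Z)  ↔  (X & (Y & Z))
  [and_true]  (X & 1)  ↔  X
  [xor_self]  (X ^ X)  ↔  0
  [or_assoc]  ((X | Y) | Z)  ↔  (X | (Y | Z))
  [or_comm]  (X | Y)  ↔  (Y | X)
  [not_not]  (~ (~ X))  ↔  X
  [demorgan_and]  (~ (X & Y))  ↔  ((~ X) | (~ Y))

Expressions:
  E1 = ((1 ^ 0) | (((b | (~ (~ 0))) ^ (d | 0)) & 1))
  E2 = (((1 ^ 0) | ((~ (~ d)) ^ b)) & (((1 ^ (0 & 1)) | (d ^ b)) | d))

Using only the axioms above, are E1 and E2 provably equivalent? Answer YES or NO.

(1) (~ (~ 0))  =[not_not →]=  0    ⊢ ((1 ^ 0) | (((b | 0) ^ (d | 0)) & 1))
(2) (((b | 0) ^ (d | 0)) & 1)  =[and_true →]=  ((b | 0) ^ (d | 0))    ⊢ ((1 ^ 0) | ((b | 0) ^ (d | 0)))
(3) (b | 0)  =[or_false →]=  b    ⊢ ((1 ^ 0) | (b ^ (d | 0)))
(4) (d | 0)  =[or_false →]=  d    ⊢ ((1 ^ 0) | (b ^ d))
(5) (b ^ d)  =[xor_comm →]=  (d ^ b)    ⊢ ((1 ^ 0) | (d ^ b))
(6) ((1 ^ 0) | (d ^ b))  =[absorb_and ←]=  (((1 ^ 0) | (d ^ b)) & (((1 ^ 0) | (d ^ b)) | d))
(7) d  =[not_not ←]=  (~ (~ d))    ⊢ (((1 ^ 0) | ((~ (~ d)) ^ b)) & (((1 ^ 0) | (d ^ b)) | d))
(8) 0  =[and_true ←]=  (0 & 1)    ⊢ E2

YES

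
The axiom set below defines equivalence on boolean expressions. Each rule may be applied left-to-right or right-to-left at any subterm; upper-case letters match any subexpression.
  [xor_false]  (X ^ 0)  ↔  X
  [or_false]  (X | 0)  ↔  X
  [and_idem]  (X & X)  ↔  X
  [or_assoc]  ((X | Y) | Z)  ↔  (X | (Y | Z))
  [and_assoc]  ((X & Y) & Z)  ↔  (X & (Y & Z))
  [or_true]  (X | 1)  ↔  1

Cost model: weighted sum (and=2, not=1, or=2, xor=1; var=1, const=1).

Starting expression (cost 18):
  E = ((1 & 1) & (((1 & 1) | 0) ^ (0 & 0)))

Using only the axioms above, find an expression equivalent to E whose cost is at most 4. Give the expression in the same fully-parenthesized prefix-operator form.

step 1: and_idem (→) rewrites (1 & 1) into 1, now ((1 & 1) & ((1 | 0) ^ (0 & 0)))
step 2: or_false (→) rewrites (1 | 0) into 1, now ((1 & 1) & (1 ^ (0 & 0)))
step 3: and_idem (→) rewrites (0 & 0) into 0, now ((1 & 1) & (1 ^ 0))
step 4: xor_false (→) rewrites (1 ^ 0) into 1, now ((1 & 1) & 1)
step 5: and_idem (→) rewrites (1 & 1) into 1, reaching cost 4 (bound 4)

(1 & 1)   [cost 4]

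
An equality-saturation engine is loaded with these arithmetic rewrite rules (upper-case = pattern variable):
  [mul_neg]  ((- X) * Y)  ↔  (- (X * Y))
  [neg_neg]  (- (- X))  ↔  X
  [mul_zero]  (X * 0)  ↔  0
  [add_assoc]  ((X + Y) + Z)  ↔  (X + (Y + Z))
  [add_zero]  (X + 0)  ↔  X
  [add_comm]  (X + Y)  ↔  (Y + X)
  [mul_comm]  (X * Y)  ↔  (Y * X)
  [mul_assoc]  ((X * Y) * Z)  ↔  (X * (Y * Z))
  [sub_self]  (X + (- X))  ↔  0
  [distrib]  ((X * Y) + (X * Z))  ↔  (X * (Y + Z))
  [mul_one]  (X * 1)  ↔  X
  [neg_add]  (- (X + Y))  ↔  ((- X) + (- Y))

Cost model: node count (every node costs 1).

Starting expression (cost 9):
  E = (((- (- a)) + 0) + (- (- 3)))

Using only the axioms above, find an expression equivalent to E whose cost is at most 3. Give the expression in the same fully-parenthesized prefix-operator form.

(a + 3)   [cost 3]

(1) ((- (- a)) + 0)  =[add_zero →]=  (- (- a))    ⊢ ((- (- a)) + (- (- 3)))
(2) (- (- 3))  =[neg_neg →]=  3    ⊢ ((- (- a)) + 3)
(3) (- (- a))  =[neg_neg →]=  a    ⊢ cost 3, within 3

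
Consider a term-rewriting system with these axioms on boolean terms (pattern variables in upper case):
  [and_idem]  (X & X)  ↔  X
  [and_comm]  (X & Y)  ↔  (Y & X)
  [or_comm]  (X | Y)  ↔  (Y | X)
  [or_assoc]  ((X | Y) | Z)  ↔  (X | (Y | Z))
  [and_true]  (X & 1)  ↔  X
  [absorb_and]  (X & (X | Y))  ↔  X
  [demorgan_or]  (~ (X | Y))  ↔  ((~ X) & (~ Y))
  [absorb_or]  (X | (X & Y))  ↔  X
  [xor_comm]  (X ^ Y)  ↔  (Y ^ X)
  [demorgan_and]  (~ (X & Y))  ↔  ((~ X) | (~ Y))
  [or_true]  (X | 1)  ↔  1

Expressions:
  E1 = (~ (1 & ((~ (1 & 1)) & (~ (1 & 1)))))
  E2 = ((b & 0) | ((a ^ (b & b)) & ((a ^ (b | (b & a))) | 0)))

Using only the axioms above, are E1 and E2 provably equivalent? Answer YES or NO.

NO

Every axiom is a valid identity, so a rewrite proof would force E1 and E2 to agree under every assignment.
At a=0, b=0: E1 = 1 but E2 = 0; they differ, so no derivation exists.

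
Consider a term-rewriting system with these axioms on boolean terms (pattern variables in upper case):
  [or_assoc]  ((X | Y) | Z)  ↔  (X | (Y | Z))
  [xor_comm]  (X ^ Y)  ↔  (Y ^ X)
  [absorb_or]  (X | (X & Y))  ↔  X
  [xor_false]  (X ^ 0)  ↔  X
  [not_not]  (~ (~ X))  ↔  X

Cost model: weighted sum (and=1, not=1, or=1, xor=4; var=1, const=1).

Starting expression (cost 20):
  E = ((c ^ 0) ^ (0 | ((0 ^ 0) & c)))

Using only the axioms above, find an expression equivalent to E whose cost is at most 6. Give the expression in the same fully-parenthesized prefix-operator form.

(1) (0 ^ 0)  =[xor_false →]=  0    ⊢ ((c ^ 0) ^ (0 | (0 & c)))
(2) (0 | (0 & c))  =[absorb_or →]=  0    ⊢ ((c ^ 0) ^ 0)
(3) ((c ^ 0) ^ 0)  =[xor_false →]=  (c ^ 0)    ⊢ cost 6, within 6

(c ^ 0)   [cost 6]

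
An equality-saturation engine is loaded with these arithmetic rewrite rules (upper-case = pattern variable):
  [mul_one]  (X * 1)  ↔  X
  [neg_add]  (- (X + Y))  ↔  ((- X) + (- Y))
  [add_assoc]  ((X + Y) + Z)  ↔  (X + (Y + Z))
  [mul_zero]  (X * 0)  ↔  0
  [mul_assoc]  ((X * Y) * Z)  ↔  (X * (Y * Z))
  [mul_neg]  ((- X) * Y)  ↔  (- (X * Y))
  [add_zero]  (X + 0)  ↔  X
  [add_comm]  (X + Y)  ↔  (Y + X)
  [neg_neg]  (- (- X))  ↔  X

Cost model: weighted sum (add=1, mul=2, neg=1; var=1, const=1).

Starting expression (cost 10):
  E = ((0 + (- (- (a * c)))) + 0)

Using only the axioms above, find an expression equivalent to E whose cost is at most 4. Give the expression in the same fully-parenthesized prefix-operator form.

(a * c)   [cost 4]

(1) (- (- (a * c)))  =[neg_neg →]=  (a * c)    ⊢ ((0 + (a * c)) + 0)
(2) ((0 + (a * c)) + 0)  =[add_zero →]=  (0 + (a * c))
(3) (0 + (a * c))  =[add_comm →]=  ((a * c) + 0)
(4) ((a * c) + 0)  =[add_zero →]=  (a * c)    ⊢ cost 4, within 4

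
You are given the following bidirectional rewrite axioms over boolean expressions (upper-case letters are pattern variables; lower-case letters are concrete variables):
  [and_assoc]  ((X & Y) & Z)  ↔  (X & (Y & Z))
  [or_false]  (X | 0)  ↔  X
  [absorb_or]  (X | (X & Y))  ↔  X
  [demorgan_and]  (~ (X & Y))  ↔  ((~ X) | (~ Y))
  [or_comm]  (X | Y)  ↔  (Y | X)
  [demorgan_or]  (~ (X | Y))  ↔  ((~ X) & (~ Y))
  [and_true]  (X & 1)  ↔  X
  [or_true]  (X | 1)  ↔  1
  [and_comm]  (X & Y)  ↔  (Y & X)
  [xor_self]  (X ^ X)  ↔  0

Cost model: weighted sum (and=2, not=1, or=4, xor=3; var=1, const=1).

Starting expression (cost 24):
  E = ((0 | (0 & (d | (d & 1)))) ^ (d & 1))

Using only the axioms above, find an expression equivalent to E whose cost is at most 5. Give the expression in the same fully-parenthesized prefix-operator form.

1. [and_true →] (d & 1)  →  d;  E = ((0 | (0 & (d | (d & 1)))) ^ d)
2. [absorb_or →] (d | (d & 1))  →  d;  E = ((0 | (0 & d)) ^ d)
3. [absorb_or →] (0 | (0 & d))  →  0;  cost 5 ≤ 5, done

(0 ^ d)   [cost 5]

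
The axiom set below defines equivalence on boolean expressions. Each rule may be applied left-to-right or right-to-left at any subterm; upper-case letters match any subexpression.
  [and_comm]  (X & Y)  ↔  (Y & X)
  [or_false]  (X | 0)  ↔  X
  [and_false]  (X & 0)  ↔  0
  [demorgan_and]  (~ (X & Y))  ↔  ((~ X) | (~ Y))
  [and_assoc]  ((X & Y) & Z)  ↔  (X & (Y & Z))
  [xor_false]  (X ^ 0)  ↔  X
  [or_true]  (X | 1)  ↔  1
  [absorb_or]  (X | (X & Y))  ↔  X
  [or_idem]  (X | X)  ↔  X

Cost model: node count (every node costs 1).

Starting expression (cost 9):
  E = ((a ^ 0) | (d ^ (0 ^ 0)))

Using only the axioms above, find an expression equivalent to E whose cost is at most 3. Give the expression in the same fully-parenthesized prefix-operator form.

step 1: xor_false (→) rewrites (a ^ 0) into a, now (a | (d ^ (0 ^ 0)))
step 2: xor_false (→) rewrites (0 ^ 0) into 0, now (a | (d ^ 0))
step 3: xor_false (→) rewrites (d ^ 0) into d, reaching cost 3 (bound 3)

(a | d)   [cost 3]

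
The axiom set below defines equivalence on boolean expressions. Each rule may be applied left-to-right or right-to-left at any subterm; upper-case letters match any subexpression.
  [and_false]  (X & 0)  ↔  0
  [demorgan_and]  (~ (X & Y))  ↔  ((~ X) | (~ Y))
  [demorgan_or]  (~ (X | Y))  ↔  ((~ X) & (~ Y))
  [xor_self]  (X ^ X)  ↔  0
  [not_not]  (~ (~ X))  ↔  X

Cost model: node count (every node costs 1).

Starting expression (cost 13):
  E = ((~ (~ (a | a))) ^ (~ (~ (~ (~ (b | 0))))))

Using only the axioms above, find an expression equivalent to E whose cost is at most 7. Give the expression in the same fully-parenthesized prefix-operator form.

step 1: not_not (→) rewrites (~ (~ (~ (b | 0)))) into (~ (b | 0)), now ((~ (~ (a | a))) ^ (~ (~ (b | 0))))
step 2: not_not (→) rewrites (~ (~ (b | 0))) into (b | 0), now ((~ (~ (a | a))) ^ (b | 0))
step 3: not_not (→) rewrites (~ (~ (a | a))) into (a | a), reaching cost 7 (bound 7)

((a | a) ^ (b | 0))   [cost 7]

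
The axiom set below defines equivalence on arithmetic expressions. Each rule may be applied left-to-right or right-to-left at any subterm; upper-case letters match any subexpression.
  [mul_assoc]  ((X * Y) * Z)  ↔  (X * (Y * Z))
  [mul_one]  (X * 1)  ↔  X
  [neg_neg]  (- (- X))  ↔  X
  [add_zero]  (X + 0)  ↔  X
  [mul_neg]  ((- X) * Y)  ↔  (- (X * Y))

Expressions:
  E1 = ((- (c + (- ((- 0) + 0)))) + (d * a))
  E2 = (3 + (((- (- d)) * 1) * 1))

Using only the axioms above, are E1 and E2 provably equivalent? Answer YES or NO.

NO

All listed rules preserve value, hence provable equivalence implies equal values everywhere; look for a separating assignment.
a=0, c=0, d=0 gives E1 ↦ 0, E2 ↦ 3; values differ ⇒ not provably equivalent.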